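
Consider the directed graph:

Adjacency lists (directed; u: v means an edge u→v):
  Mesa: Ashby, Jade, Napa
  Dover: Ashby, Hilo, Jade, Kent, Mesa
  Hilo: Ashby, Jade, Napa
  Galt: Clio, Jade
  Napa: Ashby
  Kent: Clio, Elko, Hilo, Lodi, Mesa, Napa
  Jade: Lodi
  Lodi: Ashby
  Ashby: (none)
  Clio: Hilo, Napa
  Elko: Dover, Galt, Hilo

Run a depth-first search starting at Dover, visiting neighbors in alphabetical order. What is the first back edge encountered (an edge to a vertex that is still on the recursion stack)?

DFS from Dover (visiting neighbors in alphabetical order); mark gray on enter, black on exit:
Dover gray
  Ashby gray
  Ashby black
  Hilo gray
    Hilo→Ashby: Ashby black — skip
    Jade gray
      Lodi gray
        Lodi→Ashby: Ashby black — skip
      Lodi black
    Jade black
    Napa gray
      Napa→Ashby: Ashby black — skip
    Napa black
  Hilo black
  Dover→Jade: Jade black — skip
  Kent gray
    Clio gray
      Clio→Hilo: Hilo black — skip
      Clio→Napa: Napa black — skip
    Clio black
    Elko gray
      Elko→Dover: Dover is gray → back edge
First back edge: Elko → Dover.

Elko→Dover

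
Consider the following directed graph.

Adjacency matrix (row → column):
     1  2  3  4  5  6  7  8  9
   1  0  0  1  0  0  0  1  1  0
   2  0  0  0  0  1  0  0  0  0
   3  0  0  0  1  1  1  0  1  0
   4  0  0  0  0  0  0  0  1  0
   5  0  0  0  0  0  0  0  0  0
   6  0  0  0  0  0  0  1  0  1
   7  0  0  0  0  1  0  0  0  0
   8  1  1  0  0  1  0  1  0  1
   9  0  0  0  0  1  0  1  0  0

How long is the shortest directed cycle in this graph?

For each vertex v, BFS finds the shortest path from v back to v.
The shortest such closed walk is 8 → 1 → 8, length 2.

2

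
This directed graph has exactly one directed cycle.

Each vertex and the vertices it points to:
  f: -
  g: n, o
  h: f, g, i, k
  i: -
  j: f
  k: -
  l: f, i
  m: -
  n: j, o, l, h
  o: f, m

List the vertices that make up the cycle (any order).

DFS with gray/black marking from g:
g gray
  n gray
    j gray
      f gray
      f black
    j black
    o gray
      o→f: f black — skip
      m gray
      m black
    o black
    l gray
      l→f: f black — skip
      i gray
      i black
    l black
    h gray
      h→f: f black — skip
      h→g: g is gray → back edge
Back edge closes the cycle g → n → h → g; its vertices are {g, h, n}.

g, h, n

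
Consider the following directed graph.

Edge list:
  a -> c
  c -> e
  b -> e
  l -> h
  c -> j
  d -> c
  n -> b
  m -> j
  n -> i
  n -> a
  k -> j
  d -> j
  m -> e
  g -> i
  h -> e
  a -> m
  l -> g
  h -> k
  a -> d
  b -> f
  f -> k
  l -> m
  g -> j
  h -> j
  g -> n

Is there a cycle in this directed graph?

No

DFS with white/gray/black marking, starting from b:
b gray
  e gray
  e black
  f gray
    k gray
      j gray
      j black
    k black
  f black
b black
a gray
  m gray
    m→j: j black — skip
    m→e: e black — skip
  m black
  c gray
    c→j: j black — skip
    c→e: e black — skip
  c black
  d gray
    d→c: c black — skip
    d→j: j black — skip
  d black
a black
g gray
  n gray
    n→a: a black — skip
    i gray
    i black
    n→b: b black — skip
  n black
  g→j: j black — skip
  g→i: i black — skip
g black
h gray
  h→e: e black — skip
  h→k: k black — skip
  h→j: j black — skip
h black
l gray
  l→g: g black — skip
  l→h: h black — skip
  l→m: m black — skip
l black
Every edge goes to a white or black vertex — no back edge, so the graph is acyclic.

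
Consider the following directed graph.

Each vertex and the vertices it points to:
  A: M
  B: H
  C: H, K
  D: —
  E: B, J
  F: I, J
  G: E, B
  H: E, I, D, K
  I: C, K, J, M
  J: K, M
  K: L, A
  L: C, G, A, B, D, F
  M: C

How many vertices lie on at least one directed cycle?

12

A vertex is on a directed cycle iff it belongs to a strongly connected component of size ≥ 2 (or has a self-loop).
The vertices on cycles are {A, B, C, E, F, G, H, I, J, K, L, M} — 12 in total.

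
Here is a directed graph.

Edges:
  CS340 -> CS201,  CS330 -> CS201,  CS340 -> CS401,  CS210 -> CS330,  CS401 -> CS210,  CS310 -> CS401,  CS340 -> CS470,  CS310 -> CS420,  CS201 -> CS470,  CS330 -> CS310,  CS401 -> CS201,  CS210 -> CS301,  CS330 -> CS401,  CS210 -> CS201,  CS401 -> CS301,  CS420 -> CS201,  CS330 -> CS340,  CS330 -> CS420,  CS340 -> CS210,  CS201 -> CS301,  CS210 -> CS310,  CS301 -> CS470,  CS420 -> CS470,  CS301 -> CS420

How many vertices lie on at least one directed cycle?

8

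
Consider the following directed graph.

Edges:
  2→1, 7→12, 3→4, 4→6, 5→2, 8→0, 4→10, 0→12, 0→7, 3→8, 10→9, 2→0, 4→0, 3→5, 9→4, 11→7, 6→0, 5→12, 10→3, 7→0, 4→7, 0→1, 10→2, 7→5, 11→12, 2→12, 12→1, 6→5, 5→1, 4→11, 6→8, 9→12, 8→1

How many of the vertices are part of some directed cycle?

A vertex is on a directed cycle iff it belongs to a strongly connected component of size ≥ 2 (or has a self-loop).
The vertices on cycles are {0, 2, 3, 4, 5, 7, 9, 10} — 8 in total.

8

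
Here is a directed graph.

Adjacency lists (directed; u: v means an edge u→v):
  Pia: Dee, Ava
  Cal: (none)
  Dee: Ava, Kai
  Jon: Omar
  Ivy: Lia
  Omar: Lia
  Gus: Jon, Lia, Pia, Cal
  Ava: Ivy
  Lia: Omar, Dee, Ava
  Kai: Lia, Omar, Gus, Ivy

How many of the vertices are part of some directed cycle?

A vertex is on a directed cycle iff it belongs to a strongly connected component of size ≥ 2 (or has a self-loop).
The vertices on cycles are {Ava, Dee, Gus, Ivy, Jon, Kai, Lia, Pia, Omar} — 9 in total.

9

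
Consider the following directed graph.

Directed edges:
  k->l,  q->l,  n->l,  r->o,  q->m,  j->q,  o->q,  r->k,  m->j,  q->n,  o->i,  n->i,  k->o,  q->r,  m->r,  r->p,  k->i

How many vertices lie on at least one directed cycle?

6

A vertex is on a directed cycle iff it belongs to a strongly connected component of size ≥ 2 (or has a self-loop).
The vertices on cycles are {j, k, m, o, q, r} — 6 in total.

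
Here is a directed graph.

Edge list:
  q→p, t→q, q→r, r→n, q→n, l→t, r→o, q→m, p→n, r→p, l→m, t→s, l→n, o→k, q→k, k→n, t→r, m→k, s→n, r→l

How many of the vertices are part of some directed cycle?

4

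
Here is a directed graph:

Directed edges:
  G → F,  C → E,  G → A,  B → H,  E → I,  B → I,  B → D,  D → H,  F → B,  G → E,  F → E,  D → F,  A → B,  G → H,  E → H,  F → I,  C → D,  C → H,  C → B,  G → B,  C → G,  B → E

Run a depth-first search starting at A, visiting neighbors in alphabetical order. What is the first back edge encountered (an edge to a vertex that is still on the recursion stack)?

DFS from A (visiting neighbors in alphabetical order); mark gray on enter, black on exit:
A gray
  B gray
    D gray
      F gray
        F→B: B is gray → back edge
First back edge: F → B.

F->B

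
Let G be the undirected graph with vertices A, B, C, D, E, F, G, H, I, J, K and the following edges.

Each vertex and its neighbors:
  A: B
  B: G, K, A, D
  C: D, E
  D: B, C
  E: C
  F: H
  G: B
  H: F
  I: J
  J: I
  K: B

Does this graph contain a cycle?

No

DFS, tracking each vertex's parent; an edge to a visited non-parent vertex closes a cycle.
Start from J:
visit J (parent –)
  visit I (parent J)
    I–J: parent, skip
visit A (parent –)
  visit B (parent A)
    visit G (parent B)
      G–B: parent, skip
    visit K (parent B)
      K–B: parent, skip
    B–A: parent, skip
    visit D (parent B)
      D–B: parent, skip
      visit C (parent D)
        C–D: parent, skip
        visit E (parent C)
          E–C: parent, skip
visit F (parent –)
  visit H (parent F)
    H–F: parent, skip
No non-parent visited neighbor found — the graph is a forest.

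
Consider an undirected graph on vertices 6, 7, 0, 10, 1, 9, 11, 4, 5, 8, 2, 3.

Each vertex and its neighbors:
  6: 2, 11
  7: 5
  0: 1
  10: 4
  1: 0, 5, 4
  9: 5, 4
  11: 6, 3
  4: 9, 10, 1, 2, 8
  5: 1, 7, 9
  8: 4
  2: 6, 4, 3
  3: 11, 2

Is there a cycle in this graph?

DFS, tracking each vertex's parent; an edge to a visited non-parent vertex closes a cycle.
Start from 11:
visit 11 (parent –)
  visit 6 (parent 11)
    visit 2 (parent 6)
      2–6: parent, skip
      visit 4 (parent 2)
        visit 9 (parent 4)
          visit 5 (parent 9)
            visit 1 (parent 5)
              visit 0 (parent 1)
                0–1: parent, skip
              1–5: parent, skip
              1–4: 4 visited and ≠ parent → cycle
Cycle: 4 – 9 – 5 – 1 – 4.

Yes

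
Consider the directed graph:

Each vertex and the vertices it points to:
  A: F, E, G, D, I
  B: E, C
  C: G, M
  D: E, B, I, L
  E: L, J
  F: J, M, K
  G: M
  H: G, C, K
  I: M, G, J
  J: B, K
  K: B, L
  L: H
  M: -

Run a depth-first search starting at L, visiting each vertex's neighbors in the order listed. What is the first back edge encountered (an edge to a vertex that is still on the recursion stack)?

E->L

DFS from L (visiting each vertex's neighbors in the order listed); mark gray on enter, black on exit:
L gray
  H gray
    G gray
      M gray
      M black
    G black
    C gray
      C→G: G black — skip
      C→M: M black — skip
    C black
    K gray
      B gray
        E gray
          E→L: L is gray → back edge
First back edge: E → L.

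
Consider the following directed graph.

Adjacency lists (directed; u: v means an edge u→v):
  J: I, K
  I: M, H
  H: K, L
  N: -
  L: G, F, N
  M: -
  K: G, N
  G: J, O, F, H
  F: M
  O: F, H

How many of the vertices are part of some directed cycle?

7

A vertex is on a directed cycle iff it belongs to a strongly connected component of size ≥ 2 (or has a self-loop).
The vertices on cycles are {G, H, I, J, K, L, O} — 7 in total.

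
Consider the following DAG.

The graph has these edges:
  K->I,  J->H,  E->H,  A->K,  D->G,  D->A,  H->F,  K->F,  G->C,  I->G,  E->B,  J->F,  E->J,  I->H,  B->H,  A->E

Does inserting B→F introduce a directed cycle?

No

Adding B→F creates a cycle iff F can already reach B.
Explore from F: no path reaches B. The graph stays acyclic.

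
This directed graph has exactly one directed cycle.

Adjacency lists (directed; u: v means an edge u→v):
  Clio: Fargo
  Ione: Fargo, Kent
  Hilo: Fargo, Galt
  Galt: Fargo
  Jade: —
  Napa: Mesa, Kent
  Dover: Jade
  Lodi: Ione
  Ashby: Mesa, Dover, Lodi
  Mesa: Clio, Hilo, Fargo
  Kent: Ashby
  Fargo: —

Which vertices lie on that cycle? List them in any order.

Ione, Kent, Lodi, Ashby

DFS with gray/black marking from Kent:
Kent gray
  Ashby gray
    Mesa gray
      Clio gray
        Fargo gray
        Fargo black
      Clio black
      Hilo gray
        Hilo→Fargo: Fargo black — skip
        Galt gray
          Galt→Fargo: Fargo black — skip
        Galt black
      Hilo black
      Mesa→Fargo: Fargo black — skip
    Mesa black
    Dover gray
      Jade gray
      Jade black
    Dover black
    Lodi gray
      Ione gray
        Ione→Fargo: Fargo black — skip
        Ione→Kent: Kent is gray → back edge
Back edge closes the cycle Kent → Ashby → Lodi → Ione → Kent; its vertices are {Ione, Kent, Lodi, Ashby}.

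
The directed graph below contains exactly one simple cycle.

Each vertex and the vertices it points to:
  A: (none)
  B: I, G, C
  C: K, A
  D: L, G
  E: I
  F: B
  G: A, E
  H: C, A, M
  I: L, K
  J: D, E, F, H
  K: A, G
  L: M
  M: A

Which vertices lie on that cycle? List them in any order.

E, G, I, K

DFS with gray/black marking from E:
E gray
  I gray
    L gray
      M gray
        A gray
        A black
      M black
    L black
    K gray
      K→A: A black — skip
      G gray
        G→A: A black — skip
        G→E: E is gray → back edge
Back edge closes the cycle E → I → K → G → E; its vertices are {E, G, I, K}.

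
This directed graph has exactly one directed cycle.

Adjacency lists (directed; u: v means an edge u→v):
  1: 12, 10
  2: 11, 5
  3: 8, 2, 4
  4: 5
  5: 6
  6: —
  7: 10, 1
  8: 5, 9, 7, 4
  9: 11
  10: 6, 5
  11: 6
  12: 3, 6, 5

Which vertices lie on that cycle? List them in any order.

1, 3, 7, 8, 12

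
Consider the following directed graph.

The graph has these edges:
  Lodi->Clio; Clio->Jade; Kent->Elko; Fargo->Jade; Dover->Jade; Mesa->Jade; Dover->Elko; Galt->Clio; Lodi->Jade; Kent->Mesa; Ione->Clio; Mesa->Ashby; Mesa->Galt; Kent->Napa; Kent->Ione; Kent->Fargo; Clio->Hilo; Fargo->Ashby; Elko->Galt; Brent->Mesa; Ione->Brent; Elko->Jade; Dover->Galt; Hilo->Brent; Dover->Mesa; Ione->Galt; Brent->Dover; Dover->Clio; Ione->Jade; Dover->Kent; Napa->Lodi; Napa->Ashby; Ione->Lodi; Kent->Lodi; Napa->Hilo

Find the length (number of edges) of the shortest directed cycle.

For each vertex v, BFS finds the shortest path from v back to v.
The shortest such closed walk is Hilo → Brent → Dover → Clio → Hilo, length 4.

4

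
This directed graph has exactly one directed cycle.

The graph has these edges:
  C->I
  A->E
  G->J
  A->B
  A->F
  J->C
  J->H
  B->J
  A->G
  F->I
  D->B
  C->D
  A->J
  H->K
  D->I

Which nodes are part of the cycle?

B, C, D, J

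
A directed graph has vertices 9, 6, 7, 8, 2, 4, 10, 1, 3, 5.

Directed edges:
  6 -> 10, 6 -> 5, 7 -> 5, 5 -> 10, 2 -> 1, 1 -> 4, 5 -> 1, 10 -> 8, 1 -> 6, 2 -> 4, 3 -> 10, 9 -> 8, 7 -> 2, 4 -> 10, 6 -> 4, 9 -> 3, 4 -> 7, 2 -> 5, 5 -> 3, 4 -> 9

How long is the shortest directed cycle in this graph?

3

For each vertex v, BFS finds the shortest path from v back to v.
The shortest such closed walk is 1 → 6 → 5 → 1, length 3.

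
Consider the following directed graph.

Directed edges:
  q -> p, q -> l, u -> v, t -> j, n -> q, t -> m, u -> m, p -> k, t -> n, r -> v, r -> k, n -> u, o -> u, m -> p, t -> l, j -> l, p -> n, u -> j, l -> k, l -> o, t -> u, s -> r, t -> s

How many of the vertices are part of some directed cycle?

A vertex is on a directed cycle iff it belongs to a strongly connected component of size ≥ 2 (or has a self-loop).
The vertices on cycles are {j, l, m, n, o, p, q, u} — 8 in total.

8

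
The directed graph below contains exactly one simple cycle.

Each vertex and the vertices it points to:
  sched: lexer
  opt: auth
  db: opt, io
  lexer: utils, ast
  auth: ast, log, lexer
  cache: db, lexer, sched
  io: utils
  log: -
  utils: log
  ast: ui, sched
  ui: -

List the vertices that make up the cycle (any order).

ast, lexer, sched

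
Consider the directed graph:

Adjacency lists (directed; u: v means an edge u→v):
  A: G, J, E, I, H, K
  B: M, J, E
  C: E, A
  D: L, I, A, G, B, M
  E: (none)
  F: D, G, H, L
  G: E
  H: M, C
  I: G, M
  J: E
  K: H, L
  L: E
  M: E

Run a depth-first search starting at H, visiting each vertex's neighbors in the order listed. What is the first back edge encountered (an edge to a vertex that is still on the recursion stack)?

DFS from H (visiting each vertex's neighbors in the order listed); mark gray on enter, black on exit:
H gray
  M gray
    E gray
    E black
  M black
  C gray
    C→E: E black — skip
    A gray
      G gray
        G→E: E black — skip
      G black
      J gray
        J→E: E black — skip
      J black
      A→E: E black — skip
      I gray
        I→G: G black — skip
        I→M: M black — skip
      I black
      A→H: H is gray → back edge
First back edge: A → H.

A->H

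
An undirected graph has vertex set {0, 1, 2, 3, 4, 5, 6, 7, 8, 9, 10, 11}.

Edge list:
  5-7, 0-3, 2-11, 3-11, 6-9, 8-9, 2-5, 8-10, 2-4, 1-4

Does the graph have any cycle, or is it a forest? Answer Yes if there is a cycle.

No

DFS, tracking each vertex's parent; an edge to a visited non-parent vertex closes a cycle.
Start from 11:
visit 11 (parent –)
  visit 2 (parent 11)
    visit 5 (parent 2)
      5–2: parent, skip
      visit 7 (parent 5)
        7–5: parent, skip
    2–11: parent, skip
    visit 4 (parent 2)
      visit 1 (parent 4)
        1–4: parent, skip
      4–2: parent, skip
  visit 3 (parent 11)
    visit 0 (parent 3)
      0–3: parent, skip
    3–11: parent, skip
visit 6 (parent –)
  visit 9 (parent 6)
    visit 8 (parent 9)
      visit 10 (parent 8)
        10–8: parent, skip
      8–9: parent, skip
    9–6: parent, skip
No non-parent visited neighbor found — the graph is a forest.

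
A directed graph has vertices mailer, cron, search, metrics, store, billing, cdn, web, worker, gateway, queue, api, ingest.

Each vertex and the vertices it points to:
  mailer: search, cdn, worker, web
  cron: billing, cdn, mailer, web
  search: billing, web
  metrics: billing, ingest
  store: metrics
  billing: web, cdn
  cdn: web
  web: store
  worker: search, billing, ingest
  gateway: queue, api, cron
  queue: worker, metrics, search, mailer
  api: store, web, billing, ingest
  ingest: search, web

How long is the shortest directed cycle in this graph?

For each vertex v, BFS finds the shortest path from v back to v.
The shortest such closed walk is metrics → ingest → web → store → metrics, length 4.

4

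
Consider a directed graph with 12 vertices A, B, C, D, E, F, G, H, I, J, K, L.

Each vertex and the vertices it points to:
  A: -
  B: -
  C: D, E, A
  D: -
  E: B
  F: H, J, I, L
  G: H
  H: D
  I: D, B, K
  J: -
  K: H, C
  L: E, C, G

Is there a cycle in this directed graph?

No

DFS with white/gray/black marking, starting from F:
F gray
  H gray
    D gray
    D black
  H black
  J gray
  J black
  I gray
    I→D: D black — skip
    B gray
    B black
    K gray
      K→H: H black — skip
      C gray
        C→D: D black — skip
        E gray
          E→B: B black — skip
        E black
        A gray
        A black
      C black
    K black
  I black
  L gray
    L→E: E black — skip
    L→C: C black — skip
    G gray
      G→H: H black — skip
    G black
  L black
F black
Every edge goes to a white or black vertex — no back edge, so the graph is acyclic.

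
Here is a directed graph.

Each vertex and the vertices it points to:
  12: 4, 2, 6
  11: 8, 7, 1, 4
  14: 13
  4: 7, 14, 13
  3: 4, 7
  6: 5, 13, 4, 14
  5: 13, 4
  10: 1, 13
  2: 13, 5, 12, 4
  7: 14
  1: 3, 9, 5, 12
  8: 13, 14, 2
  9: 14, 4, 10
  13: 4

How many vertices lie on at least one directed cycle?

A vertex is on a directed cycle iff it belongs to a strongly connected component of size ≥ 2 (or has a self-loop).
The vertices on cycles are {1, 2, 4, 7, 9, 10, 12, 13, 14} — 9 in total.

9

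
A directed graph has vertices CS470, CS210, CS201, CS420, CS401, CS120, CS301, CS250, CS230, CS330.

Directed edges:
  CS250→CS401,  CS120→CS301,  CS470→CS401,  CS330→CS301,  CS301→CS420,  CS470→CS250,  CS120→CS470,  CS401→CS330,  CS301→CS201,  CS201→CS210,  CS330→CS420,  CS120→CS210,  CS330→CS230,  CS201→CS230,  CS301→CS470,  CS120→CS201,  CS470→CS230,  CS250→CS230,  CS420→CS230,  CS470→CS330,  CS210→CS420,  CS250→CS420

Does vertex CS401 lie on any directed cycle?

Yes

CS401 is on a cycle iff CS401 can reach itself via ≥1 edge.
CS401 → CS330 → CS301 → CS470 → CS401 — yes.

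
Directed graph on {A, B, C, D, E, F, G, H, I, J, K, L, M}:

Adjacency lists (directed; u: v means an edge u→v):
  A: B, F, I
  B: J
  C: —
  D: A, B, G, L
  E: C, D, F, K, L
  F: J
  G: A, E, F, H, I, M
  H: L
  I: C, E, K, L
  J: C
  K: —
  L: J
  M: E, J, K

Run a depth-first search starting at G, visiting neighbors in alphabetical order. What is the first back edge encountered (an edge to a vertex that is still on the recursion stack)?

D->A

DFS from G (visiting neighbors in alphabetical order); mark gray on enter, black on exit:
G gray
  A gray
    B gray
      J gray
        C gray
        C black
      J black
    B black
    F gray
      F→J: J black — skip
    F black
    I gray
      I→C: C black — skip
      E gray
        E→C: C black — skip
        D gray
          D→A: A is gray → back edge
First back edge: D → A.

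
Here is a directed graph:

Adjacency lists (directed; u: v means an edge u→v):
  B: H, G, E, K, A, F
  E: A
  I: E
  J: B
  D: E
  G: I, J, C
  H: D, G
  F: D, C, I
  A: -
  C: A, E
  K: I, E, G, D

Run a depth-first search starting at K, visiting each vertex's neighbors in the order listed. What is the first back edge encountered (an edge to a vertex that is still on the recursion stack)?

H→G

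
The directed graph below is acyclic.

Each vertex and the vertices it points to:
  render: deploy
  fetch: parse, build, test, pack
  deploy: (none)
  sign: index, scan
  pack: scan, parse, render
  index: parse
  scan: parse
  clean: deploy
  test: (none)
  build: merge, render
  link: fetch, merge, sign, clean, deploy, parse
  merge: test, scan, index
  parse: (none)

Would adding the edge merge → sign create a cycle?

No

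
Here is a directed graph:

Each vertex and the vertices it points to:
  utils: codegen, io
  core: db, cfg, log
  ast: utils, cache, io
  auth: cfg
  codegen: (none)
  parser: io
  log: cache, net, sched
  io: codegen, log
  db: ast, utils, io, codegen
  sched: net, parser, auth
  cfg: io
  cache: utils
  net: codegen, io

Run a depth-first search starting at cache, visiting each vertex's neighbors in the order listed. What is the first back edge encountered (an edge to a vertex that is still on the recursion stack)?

log->cache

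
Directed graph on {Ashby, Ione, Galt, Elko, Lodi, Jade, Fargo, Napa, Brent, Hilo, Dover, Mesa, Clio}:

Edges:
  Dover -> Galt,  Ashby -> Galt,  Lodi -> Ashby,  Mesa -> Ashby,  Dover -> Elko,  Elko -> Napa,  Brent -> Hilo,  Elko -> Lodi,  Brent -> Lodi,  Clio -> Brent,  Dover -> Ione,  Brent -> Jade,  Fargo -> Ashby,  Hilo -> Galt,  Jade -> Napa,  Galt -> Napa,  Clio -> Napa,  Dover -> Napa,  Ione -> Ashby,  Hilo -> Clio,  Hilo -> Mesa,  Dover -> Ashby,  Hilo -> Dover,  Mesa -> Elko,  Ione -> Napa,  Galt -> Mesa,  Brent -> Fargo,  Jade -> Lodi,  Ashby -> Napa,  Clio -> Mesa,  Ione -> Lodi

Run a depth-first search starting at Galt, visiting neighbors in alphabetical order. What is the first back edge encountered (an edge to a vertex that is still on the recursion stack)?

Ashby->Galt

DFS from Galt (visiting neighbors in alphabetical order); mark gray on enter, black on exit:
Galt gray
  Mesa gray
    Ashby gray
      Ashby→Galt: Galt is gray → back edge
First back edge: Ashby → Galt.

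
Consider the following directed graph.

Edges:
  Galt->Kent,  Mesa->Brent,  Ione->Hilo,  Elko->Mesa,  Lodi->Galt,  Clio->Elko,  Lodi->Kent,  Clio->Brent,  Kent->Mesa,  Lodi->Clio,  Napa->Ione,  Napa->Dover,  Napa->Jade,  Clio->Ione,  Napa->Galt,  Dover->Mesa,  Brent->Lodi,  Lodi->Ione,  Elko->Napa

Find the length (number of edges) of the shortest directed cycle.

For each vertex v, BFS finds the shortest path from v back to v.
The shortest such closed walk is Clio → Brent → Lodi → Clio, length 3.

3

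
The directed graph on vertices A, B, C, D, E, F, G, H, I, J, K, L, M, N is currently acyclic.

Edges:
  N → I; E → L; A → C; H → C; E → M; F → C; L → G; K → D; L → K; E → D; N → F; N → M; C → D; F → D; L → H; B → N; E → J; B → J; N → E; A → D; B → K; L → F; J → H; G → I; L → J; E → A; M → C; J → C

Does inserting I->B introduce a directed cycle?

Yes

Adding I→B creates a cycle iff B can already reach I.
Path from B: B → N → I.
So B → … → I → B is a cycle.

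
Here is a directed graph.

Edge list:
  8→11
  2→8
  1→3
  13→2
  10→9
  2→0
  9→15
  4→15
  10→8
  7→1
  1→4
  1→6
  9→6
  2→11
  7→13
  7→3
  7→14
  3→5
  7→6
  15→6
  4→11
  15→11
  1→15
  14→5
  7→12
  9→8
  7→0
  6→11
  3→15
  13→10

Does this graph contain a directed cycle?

No

DFS with white/gray/black marking, starting from 6:
6 gray
  11 gray
  11 black
6 black
0 gray
0 black
1 gray
  1→6: 6 black — skip
  4 gray
    4→11: 11 black — skip
    15 gray
      15→11: 11 black — skip
      15→6: 6 black — skip
    15 black
  4 black
  1→15: 15 black — skip
  3 gray
    3→15: 15 black — skip
    5 gray
    5 black
  3 black
1 black
2 gray
  8 gray
    8→11: 11 black — skip
  8 black
  2→0: 0 black — skip
  2→11: 11 black — skip
2 black
7 gray
  13 gray
    13→2: 2 black — skip
    10 gray
      9 gray
        9→8: 8 black — skip
        9→15: 15 black — skip
        9→6: 6 black — skip
      9 black
      10→8: 8 black — skip
    10 black
  13 black
  7→0: 0 black — skip
  7→3: 3 black — skip
  14 gray
    14→5: 5 black — skip
  14 black
  7→1: 1 black — skip
  7→6: 6 black — skip
  12 gray
  12 black
7 black
Every edge goes to a white or black vertex — no back edge, so the graph is acyclic.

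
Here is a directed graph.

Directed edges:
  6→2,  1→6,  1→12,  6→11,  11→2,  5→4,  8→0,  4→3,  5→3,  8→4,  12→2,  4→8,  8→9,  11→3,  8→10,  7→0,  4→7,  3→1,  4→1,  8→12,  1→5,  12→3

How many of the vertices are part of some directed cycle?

8

A vertex is on a directed cycle iff it belongs to a strongly connected component of size ≥ 2 (or has a self-loop).
The vertices on cycles are {1, 3, 4, 5, 6, 8, 11, 12} — 8 in total.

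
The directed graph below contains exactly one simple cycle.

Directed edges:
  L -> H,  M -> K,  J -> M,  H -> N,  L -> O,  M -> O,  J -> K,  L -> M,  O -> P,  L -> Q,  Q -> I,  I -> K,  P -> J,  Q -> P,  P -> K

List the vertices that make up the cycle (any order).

DFS with gray/black marking from M:
M gray
  O gray
    P gray
      K gray
      K black
      J gray
        J→K: K black — skip
        J→M: M is gray → back edge
Back edge closes the cycle M → O → P → J → M; its vertices are {J, M, O, P}.

J, M, O, P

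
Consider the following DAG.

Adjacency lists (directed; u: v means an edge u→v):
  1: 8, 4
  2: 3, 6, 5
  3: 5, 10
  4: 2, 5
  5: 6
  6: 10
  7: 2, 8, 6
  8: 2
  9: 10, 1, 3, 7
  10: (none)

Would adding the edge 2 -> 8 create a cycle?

Yes

Adding 2→8 creates a cycle iff 8 can already reach 2.
Path from 8: 8 → 2.
So 8 → … → 2 → 8 is a cycle.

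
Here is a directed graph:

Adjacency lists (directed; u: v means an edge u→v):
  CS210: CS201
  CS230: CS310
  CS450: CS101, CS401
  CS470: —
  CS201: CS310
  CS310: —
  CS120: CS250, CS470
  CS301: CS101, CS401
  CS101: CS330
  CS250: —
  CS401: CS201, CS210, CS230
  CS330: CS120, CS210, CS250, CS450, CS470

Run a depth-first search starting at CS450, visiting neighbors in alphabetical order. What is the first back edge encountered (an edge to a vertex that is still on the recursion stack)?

DFS from CS450 (visiting neighbors in alphabetical order); mark gray on enter, black on exit:
CS450 gray
  CS101 gray
    CS330 gray
      CS120 gray
        CS250 gray
        CS250 black
        CS470 gray
        CS470 black
      CS120 black
      CS210 gray
        CS201 gray
          CS310 gray
          CS310 black
        CS201 black
      CS210 black
      CS330→CS250: CS250 black — skip
      CS330→CS450: CS450 is gray → back edge
First back edge: CS330 → CS450.

CS330→CS450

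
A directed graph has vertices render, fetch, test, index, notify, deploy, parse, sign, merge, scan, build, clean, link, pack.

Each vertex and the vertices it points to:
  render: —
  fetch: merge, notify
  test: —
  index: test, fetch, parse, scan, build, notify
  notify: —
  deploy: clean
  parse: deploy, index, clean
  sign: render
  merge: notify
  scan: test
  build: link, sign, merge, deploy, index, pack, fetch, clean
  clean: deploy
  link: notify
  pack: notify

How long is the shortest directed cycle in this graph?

For each vertex v, BFS finds the shortest path from v back to v.
The shortest such closed walk is index → build → index, length 2.

2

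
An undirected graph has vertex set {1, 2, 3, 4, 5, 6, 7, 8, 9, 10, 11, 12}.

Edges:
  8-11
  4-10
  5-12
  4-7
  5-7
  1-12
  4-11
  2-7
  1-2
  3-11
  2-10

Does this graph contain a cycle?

DFS, tracking each vertex's parent; an edge to a visited non-parent vertex closes a cycle.
Start from 4:
visit 4 (parent –)
  visit 11 (parent 4)
    visit 3 (parent 11)
      3–11: parent, skip
    visit 8 (parent 11)
      8–11: parent, skip
    11–4: parent, skip
  visit 7 (parent 4)
    visit 2 (parent 7)
      visit 10 (parent 2)
        10–4: 4 visited and ≠ parent → cycle
Cycle: 4 – 7 – 2 – 10 – 4.

Yes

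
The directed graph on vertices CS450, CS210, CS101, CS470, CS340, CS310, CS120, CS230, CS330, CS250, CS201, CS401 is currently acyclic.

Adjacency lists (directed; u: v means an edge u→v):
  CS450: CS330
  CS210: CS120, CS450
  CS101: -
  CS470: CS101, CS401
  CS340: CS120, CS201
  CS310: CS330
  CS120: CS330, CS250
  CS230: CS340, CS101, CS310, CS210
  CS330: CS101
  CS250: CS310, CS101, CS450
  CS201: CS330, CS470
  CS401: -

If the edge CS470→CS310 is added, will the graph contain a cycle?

No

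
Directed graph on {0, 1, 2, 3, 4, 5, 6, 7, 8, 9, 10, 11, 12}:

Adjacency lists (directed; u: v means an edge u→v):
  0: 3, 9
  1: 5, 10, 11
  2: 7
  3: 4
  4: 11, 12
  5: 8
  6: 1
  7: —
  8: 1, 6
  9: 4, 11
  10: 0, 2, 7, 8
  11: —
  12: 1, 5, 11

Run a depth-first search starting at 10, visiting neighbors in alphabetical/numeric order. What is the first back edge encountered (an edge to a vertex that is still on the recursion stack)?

8->1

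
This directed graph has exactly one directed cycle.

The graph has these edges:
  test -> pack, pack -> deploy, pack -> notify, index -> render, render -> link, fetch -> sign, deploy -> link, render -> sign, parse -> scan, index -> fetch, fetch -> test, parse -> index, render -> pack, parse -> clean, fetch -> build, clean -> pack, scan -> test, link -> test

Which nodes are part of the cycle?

DFS with gray/black marking from pack:
pack gray
  deploy gray
    link gray
      test gray
        test→pack: pack is gray → back edge
Back edge closes the cycle pack → deploy → link → test → pack; its vertices are {link, pack, test, deploy}.

link, pack, test, deploy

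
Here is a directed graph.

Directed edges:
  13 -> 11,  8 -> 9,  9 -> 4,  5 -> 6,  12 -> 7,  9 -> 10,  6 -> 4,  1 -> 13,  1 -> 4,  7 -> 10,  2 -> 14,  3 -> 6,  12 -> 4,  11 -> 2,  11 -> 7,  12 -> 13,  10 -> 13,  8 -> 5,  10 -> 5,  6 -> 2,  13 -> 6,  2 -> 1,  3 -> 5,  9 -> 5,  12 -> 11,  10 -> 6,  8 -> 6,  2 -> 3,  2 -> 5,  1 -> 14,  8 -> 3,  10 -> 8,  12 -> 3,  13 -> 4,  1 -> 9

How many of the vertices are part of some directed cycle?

A vertex is on a directed cycle iff it belongs to a strongly connected component of size ≥ 2 (or has a self-loop).
The vertices on cycles are {1, 2, 3, 5, 6, 7, 8, 9, 10, 11, 13} — 11 in total.

11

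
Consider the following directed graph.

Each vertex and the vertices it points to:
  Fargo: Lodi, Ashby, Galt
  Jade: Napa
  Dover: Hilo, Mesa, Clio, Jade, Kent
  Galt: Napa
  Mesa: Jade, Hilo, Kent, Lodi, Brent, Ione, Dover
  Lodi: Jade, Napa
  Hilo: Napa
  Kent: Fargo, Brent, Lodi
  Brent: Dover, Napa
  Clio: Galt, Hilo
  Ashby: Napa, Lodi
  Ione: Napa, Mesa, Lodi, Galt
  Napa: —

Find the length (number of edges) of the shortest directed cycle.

For each vertex v, BFS finds the shortest path from v back to v.
The shortest such closed walk is Ione → Mesa → Ione, length 2.

2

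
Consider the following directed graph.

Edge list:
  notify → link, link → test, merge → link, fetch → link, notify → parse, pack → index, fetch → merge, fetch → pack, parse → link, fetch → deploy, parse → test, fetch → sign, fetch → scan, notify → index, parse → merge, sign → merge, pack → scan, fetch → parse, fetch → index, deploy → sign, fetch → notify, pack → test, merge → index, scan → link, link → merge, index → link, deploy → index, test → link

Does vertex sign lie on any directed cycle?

No

sign lies on a cycle iff there is a path from sign back to itself.
Exploring from sign, it never reaches itself; equivalently, its strongly connected component is a singleton.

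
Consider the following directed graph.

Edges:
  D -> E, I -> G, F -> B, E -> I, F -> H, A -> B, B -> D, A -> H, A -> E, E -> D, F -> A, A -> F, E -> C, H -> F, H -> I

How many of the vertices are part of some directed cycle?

5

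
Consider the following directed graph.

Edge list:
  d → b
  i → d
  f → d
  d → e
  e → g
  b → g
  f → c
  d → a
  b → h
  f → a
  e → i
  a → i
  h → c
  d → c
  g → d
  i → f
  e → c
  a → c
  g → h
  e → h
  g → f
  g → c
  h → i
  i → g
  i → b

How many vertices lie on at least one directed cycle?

A vertex is on a directed cycle iff it belongs to a strongly connected component of size ≥ 2 (or has a self-loop).
The vertices on cycles are {a, b, d, e, f, g, h, i} — 8 in total.

8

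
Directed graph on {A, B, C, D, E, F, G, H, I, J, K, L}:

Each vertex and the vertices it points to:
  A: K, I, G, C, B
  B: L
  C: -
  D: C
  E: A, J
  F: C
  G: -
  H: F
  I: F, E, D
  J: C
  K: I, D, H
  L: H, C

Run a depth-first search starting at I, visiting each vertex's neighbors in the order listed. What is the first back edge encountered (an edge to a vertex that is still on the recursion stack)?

DFS from I (visiting each vertex's neighbors in the order listed); mark gray on enter, black on exit:
I gray
  F gray
    C gray
    C black
  F black
  E gray
    A gray
      K gray
        K→I: I is gray → back edge
First back edge: K → I.

K->I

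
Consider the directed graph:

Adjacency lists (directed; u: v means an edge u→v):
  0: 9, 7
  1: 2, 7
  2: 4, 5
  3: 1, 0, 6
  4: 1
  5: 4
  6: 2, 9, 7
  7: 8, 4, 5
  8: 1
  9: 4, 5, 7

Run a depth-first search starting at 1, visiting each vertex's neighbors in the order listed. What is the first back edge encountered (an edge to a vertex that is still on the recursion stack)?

4→1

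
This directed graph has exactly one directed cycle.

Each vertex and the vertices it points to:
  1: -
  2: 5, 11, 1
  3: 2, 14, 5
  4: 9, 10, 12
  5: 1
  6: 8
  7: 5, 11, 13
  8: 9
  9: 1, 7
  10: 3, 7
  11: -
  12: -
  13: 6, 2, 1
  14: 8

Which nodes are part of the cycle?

6, 7, 8, 9, 13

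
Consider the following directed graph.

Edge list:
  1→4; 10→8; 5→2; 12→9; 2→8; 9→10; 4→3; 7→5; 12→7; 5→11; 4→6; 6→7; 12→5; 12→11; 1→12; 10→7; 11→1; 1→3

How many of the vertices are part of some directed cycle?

9

A vertex is on a directed cycle iff it belongs to a strongly connected component of size ≥ 2 (or has a self-loop).
The vertices on cycles are {1, 4, 5, 6, 7, 9, 10, 11, 12} — 9 in total.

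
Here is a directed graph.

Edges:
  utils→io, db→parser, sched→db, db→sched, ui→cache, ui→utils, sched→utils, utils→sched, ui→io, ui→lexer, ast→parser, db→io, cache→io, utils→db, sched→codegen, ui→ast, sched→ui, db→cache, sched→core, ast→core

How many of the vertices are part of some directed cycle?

4

A vertex is on a directed cycle iff it belongs to a strongly connected component of size ≥ 2 (or has a self-loop).
The vertices on cycles are {db, ui, sched, utils} — 4 in total.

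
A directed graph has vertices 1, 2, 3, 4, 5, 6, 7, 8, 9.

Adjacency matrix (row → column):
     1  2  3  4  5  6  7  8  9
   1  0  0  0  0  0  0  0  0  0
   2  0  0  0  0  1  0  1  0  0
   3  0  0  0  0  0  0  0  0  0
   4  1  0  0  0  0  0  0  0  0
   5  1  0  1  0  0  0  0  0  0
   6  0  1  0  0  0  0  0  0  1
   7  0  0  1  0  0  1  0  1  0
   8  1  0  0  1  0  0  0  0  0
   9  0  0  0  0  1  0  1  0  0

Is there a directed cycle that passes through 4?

No

4 lies on a cycle iff there is a path from 4 back to itself.
Exploring from 4, it never reaches itself; equivalently, its strongly connected component is a singleton.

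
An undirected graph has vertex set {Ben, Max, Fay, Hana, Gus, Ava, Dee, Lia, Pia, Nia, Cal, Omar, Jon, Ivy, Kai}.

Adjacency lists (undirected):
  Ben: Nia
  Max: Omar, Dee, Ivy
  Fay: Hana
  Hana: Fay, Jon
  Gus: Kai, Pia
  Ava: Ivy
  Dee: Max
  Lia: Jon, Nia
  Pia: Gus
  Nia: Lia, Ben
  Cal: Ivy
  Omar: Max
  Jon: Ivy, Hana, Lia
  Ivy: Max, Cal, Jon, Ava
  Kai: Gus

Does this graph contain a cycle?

DFS, tracking each vertex's parent; an edge to a visited non-parent vertex closes a cycle.
Start from Hana:
visit Hana (parent –)
  visit Fay (parent Hana)
    Fay–Hana: parent, skip
  visit Jon (parent Hana)
    visit Ivy (parent Jon)
      visit Max (parent Ivy)
        visit Omar (parent Max)
          Omar–Max: parent, skip
        visit Dee (parent Max)
          Dee–Max: parent, skip
        Max–Ivy: parent, skip
      visit Cal (parent Ivy)
        Cal–Ivy: parent, skip
      Ivy–Jon: parent, skip
      visit Ava (parent Ivy)
        Ava–Ivy: parent, skip
    Jon–Hana: parent, skip
    visit Lia (parent Jon)
      Lia–Jon: parent, skip
      visit Nia (parent Lia)
        Nia–Lia: parent, skip
        visit Ben (parent Nia)
          Ben–Nia: parent, skip
visit Gus (parent –)
  visit Kai (parent Gus)
    Kai–Gus: parent, skip
  visit Pia (parent Gus)
    Pia–Gus: parent, skip
No non-parent visited neighbor found — the graph is a forest.

No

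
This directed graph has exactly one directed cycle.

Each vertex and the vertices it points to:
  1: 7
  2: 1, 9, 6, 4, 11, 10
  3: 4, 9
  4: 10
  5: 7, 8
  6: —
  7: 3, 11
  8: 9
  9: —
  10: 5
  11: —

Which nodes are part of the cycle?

3, 4, 5, 7, 10

DFS with gray/black marking from 10:
10 gray
  5 gray
    7 gray
      3 gray
        4 gray
          4→10: 10 is gray → back edge
Back edge closes the cycle 10 → 5 → 7 → 3 → 4 → 10; its vertices are {3, 4, 5, 7, 10}.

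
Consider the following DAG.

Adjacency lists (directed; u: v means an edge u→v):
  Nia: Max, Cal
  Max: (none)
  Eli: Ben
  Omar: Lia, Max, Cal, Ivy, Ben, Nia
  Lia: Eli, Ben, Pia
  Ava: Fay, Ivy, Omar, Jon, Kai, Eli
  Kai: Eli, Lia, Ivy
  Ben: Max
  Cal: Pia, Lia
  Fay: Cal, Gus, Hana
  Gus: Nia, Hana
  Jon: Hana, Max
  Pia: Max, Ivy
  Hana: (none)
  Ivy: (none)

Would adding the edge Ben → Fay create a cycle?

Yes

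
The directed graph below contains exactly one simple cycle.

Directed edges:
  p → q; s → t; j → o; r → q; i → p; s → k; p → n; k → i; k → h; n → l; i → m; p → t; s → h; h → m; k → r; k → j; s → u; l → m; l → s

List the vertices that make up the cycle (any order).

i, k, l, n, p, s

DFS with gray/black marking from l:
l gray
  m gray
  m black
  s gray
    h gray
      h→m: m black — skip
    h black
    k gray
      j gray
        o gray
        o black
      j black
      k→h: h black — skip
      i gray
        p gray
          t gray
          t black
          n gray
            n→l: l is gray → back edge
Back edge closes the cycle l → s → k → i → p → n → l; its vertices are {i, k, l, n, p, s}.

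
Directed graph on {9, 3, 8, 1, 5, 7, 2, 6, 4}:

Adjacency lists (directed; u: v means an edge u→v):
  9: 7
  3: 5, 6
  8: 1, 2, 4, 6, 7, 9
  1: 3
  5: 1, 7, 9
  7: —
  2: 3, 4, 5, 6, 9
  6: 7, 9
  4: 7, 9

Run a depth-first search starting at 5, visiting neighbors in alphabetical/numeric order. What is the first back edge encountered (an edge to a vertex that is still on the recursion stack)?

DFS from 5 (visiting neighbors in alphabetical/numeric order); mark gray on enter, black on exit:
5 gray
  1 gray
    3 gray
      3→5: 5 is gray → back edge
First back edge: 3 → 5.

3→5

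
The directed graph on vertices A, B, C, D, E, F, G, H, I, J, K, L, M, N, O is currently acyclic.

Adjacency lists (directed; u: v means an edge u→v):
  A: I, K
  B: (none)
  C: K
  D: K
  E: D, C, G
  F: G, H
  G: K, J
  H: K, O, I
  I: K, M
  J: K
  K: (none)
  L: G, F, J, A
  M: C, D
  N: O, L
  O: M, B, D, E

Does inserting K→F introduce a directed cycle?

Yes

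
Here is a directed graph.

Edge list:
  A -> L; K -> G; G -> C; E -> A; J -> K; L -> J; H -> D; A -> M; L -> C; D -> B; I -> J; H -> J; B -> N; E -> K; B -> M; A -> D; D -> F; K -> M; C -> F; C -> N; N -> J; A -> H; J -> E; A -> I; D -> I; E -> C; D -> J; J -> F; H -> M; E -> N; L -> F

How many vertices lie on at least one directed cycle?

A vertex is on a directed cycle iff it belongs to a strongly connected component of size ≥ 2 (or has a self-loop).
The vertices on cycles are {A, B, C, D, E, G, H, I, J, K, L, N} — 12 in total.

12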